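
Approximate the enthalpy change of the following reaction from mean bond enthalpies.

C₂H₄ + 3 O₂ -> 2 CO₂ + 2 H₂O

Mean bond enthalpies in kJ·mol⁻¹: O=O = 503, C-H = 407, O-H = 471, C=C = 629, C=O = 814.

Bonds broken (reactants):
  C-H: 4 × 407 = 1628
  C=C: 1 × 629 = 629
  O=O: 3 × 503 = 1509
  Σ(broken) = 3766 kJ
Bonds formed (products):
  C=O: 4 × 814 = 3256
  O-H: 4 × 471 = 1884
  Σ(formed) = 5140 kJ
ΔH = Σ(broken) − Σ(formed) = 3766 − 5140 = −1374 kJ

ΔH ≈ −1374 kJ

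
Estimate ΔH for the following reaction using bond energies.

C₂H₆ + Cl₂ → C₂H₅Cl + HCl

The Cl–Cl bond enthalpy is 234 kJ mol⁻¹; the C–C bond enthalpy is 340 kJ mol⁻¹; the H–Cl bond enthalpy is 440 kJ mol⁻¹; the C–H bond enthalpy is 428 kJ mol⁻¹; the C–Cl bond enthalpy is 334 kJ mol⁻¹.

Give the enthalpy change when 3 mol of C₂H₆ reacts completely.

ΔH = −336 kJ

Bonds broken (reactants):
  C–C: 1 × 340 = 340
  C–H: 6 × 428 = 2568
  Cl–Cl: 1 × 234 = 234
  Σ(broken) = 3142 kJ
Bonds formed (products):
  C–C: 1 × 340 = 340
  C–Cl: 1 × 334 = 334
  C–H: 5 × 428 = 2140
  H–Cl: 1 × 440 = 440
  Σ(formed) = 3254 kJ
ΔH = Σ(broken) − Σ(formed) = 3142 − 3254 = −112 kJ
For 3× the reaction as written: 3 × (−112) = −336 kJ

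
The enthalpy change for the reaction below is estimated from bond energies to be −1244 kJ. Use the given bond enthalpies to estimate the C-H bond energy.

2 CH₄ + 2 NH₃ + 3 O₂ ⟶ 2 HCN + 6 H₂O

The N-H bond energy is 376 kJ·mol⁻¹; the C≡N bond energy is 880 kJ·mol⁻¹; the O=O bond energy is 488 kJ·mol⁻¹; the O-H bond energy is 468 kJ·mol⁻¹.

Let D be the C-H bond energy.
Σ(broken) = 8×D + 6×376 + 3×488 = 3720 + 8D
Σ(formed) = 2×880 + 2×D + 12×468 = 7376 + 2D
ΔH = Σ(broken) − Σ(formed) = (3720 + 8D) − (7376 + 2D) = −3656 + 6D
Setting this equal to −1244 kJ gives 6D = 2412, so D = 402 kJ/mol.

D(C-H) ≈ 402 kJ/mol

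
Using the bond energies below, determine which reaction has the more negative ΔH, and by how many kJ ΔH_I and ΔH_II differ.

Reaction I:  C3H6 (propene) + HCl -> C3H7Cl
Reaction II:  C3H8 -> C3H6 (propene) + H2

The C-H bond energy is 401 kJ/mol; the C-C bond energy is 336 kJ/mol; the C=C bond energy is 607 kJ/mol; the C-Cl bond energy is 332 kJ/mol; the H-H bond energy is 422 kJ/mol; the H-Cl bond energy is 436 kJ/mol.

Reaction I:
  Bonds broken (reactants):
    C-C: 1 × 336 = 336
    C-H: 6 × 401 = 2406
    C=C: 1 × 607 = 607
    H-Cl: 1 × 436 = 436
    Σ(broken) = 3785 kJ
  Bonds formed (products):
    C-C: 2 × 336 = 672
    C-Cl: 1 × 332 = 332
    C-H: 7 × 401 = 2807
    Σ(formed) = 3811 kJ
  ΔH_I = 3785 − 3811 = −26 kJ
Reaction II:
  Bonds broken (reactants):
    C-C: 2 × 336 = 672
    C-H: 8 × 401 = 3208
    Σ(broken) = 3880 kJ
  Bonds formed (products):
    C-C: 1 × 336 = 336
    C-H: 6 × 401 = 2406
    C=C: 1 × 607 = 607
    H-H: 1 × 422 = 422
    Σ(formed) = 3771 kJ
  ΔH_II = 3880 − 3771 = +109 kJ
ΔH_I − ΔH_II = −135 kJ, so reaction I has the more negative ΔH; |ΔH_I − ΔH_II| = 135 kJ.

Reaction I, by 135 kJ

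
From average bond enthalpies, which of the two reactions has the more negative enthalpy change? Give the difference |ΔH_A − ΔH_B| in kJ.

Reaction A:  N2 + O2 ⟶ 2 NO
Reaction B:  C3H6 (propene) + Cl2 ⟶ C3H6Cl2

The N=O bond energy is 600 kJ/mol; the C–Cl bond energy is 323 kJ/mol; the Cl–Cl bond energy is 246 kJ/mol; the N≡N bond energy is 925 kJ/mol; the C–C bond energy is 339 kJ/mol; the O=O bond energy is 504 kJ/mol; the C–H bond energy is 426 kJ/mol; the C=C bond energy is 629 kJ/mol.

Reaction B, by 339 kJ

Reaction A:
  Bonds broken (reactants):
    N≡N: 1 × 925 = 925
    O=O: 1 × 504 = 504
    Σ(broken) = 1429 kJ
  Bonds formed (products):
    N=O: 2 × 600 = 1200
    Σ(formed) = 1200 kJ
  ΔH_A = 1429 − 1200 = +229 kJ
Reaction B:
  Bonds broken (reactants):
    C–C: 1 × 339 = 339
    C–H: 6 × 426 = 2556
    C=C: 1 × 629 = 629
    Cl–Cl: 1 × 246 = 246
    Σ(broken) = 3770 kJ
  Bonds formed (products):
    C–C: 2 × 339 = 678
    C–Cl: 2 × 323 = 646
    C–H: 6 × 426 = 2556
    Σ(formed) = 3880 kJ
  ΔH_B = 3770 − 3880 = −110 kJ
ΔH_A − ΔH_B = +339 kJ, so reaction B has the more negative ΔH; |ΔH_A − ΔH_B| = 339 kJ.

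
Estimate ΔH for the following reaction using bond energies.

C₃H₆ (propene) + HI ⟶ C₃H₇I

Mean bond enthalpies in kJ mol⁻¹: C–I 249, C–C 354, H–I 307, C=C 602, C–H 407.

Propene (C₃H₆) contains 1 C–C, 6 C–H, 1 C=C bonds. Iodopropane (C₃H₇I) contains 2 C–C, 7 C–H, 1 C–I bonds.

Bonds broken (reactants):
  C–C: 1 × 354 = 354
  C–H: 6 × 407 = 2442
  C=C: 1 × 602 = 602
  H–I: 1 × 307 = 307
  Σ(broken) = 3705 kJ
Bonds formed (products):
  C–C: 2 × 354 = 708
  C–H: 7 × 407 = 2849
  C–I: 1 × 249 = 249
  Σ(formed) = 3806 kJ
ΔH = Σ(broken) − Σ(formed) = 3705 − 3806 = −101 kJ

ΔH ≈ −101 kJ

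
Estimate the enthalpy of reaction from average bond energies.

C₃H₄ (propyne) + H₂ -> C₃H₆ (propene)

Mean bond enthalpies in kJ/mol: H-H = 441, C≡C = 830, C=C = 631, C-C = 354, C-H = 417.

ΔH ≈ −194 kJ

Bonds broken (reactants):
  C≡C: 1 × 830 = 830
  C-C: 1 × 354 = 354
  C-H: 4 × 417 = 1668
  H-H: 1 × 441 = 441
  Σ(broken) = 3293 kJ
Bonds formed (products):
  C-C: 1 × 354 = 354
  C-H: 6 × 417 = 2502
  C=C: 1 × 631 = 631
  Σ(formed) = 3487 kJ
ΔH = Σ(broken) − Σ(formed) = 3293 − 3487 = −194 kJ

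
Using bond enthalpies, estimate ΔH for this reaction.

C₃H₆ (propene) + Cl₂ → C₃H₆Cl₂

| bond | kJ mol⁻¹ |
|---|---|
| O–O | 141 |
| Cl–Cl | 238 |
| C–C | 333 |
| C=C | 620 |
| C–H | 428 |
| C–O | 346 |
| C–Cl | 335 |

ΔH ≈ −145 kJ

Bonds broken (reactants):
  C–C: 1 × 333 = 333
  C–H: 6 × 428 = 2568
  C=C: 1 × 620 = 620
  Cl–Cl: 1 × 238 = 238
  Σ(broken) = 3759 kJ
Bonds formed (products):
  C–C: 2 × 333 = 666
  C–Cl: 2 × 335 = 670
  C–H: 6 × 428 = 2568
  Σ(formed) = 3904 kJ
ΔH = Σ(broken) − Σ(formed) = 3759 − 3904 = −145 kJ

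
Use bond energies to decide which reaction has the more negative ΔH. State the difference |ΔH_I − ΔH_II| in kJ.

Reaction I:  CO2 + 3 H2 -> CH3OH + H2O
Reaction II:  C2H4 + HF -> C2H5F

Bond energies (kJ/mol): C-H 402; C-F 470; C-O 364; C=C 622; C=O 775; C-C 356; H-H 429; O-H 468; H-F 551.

Reaction I, by 82 kJ

Reaction I:
  Bonds broken (reactants):
    C=O: 2 × 775 = 1550
    H-H: 3 × 429 = 1287
    Σ(broken) = 2837 kJ
  Bonds formed (products):
    C-H: 3 × 402 = 1206
    C-O: 1 × 364 = 364
    O-H: 3 × 468 = 1404
    Σ(formed) = 2974 kJ
  ΔH_I = 2837 − 2974 = −137 kJ
Reaction II:
  Bonds broken (reactants):
    C-H: 4 × 402 = 1608
    C=C: 1 × 622 = 622
    H-F: 1 × 551 = 551
    Σ(broken) = 2781 kJ
  Bonds formed (products):
    C-C: 1 × 356 = 356
    C-F: 1 × 470 = 470
    C-H: 5 × 402 = 2010
    Σ(formed) = 2836 kJ
  ΔH_II = 2781 − 2836 = −55 kJ
ΔH_I − ΔH_II = −82 kJ, so reaction I has the more negative ΔH; |ΔH_I − ΔH_II| = 82 kJ.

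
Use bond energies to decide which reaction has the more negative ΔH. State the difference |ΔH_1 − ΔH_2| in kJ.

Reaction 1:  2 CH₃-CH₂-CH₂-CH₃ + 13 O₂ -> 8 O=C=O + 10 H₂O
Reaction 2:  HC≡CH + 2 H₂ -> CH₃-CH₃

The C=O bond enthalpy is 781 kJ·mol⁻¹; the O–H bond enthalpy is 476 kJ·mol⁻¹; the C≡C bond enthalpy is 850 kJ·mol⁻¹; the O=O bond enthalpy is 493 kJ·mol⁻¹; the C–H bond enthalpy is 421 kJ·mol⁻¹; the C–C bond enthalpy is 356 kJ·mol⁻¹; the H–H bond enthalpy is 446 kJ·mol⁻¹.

Reaction 1:
  Bonds broken (reactants):
    C–C: 6 × 356 = 2136
    C–H: 20 × 421 = 8420
    O=O: 13 × 493 = 6409
    Σ(broken) = 16965 kJ
  Bonds formed (products):
    C=O: 16 × 781 = 12496
    O–H: 20 × 476 = 9520
    Σ(formed) = 22016 kJ
  ΔH_1 = 16965 − 22016 = −5051 kJ
Reaction 2:
  Bonds broken (reactants):
    C≡C: 1 × 850 = 850
    C–H: 2 × 421 = 842
    H–H: 2 × 446 = 892
    Σ(broken) = 2584 kJ
  Bonds formed (products):
    C–C: 1 × 356 = 356
    C–H: 6 × 421 = 2526
    Σ(formed) = 2882 kJ
  ΔH_2 = 2584 − 2882 = −298 kJ
ΔH_1 − ΔH_2 = −4753 kJ, so reaction 1 has the more negative ΔH; |ΔH_1 − ΔH_2| = 4753 kJ.

Reaction 1, by 4753 kJ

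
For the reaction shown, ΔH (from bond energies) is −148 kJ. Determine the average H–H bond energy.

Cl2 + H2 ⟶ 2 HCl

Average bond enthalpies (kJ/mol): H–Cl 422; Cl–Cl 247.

D(H–H) ≈ 449 kJ/mol

Let D be the H–H bond energy.
Σ(broken) = 1×247 + 1×D = 247 + D
Σ(formed) = 2×422 = 844
ΔH = Σ(broken) − Σ(formed) = (247 + D) − (844) = −597 + D
Setting this equal to −148 kJ gives D = 449 kJ/mol.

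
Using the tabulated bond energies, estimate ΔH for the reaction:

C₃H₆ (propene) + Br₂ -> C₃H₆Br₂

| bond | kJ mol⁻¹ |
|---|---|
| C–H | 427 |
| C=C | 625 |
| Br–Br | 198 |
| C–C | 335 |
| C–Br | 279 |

ΔH ≈ −70 kJ

Bonds broken (reactants):
  Br–Br: 1 × 198 = 198
  C–C: 1 × 335 = 335
  C–H: 6 × 427 = 2562
  C=C: 1 × 625 = 625
  Σ(broken) = 3720 kJ
Bonds formed (products):
  C–Br: 2 × 279 = 558
  C–C: 2 × 335 = 670
  C–H: 6 × 427 = 2562
  Σ(formed) = 3790 kJ
ΔH = Σ(broken) − Σ(formed) = 3720 − 3790 = −70 kJ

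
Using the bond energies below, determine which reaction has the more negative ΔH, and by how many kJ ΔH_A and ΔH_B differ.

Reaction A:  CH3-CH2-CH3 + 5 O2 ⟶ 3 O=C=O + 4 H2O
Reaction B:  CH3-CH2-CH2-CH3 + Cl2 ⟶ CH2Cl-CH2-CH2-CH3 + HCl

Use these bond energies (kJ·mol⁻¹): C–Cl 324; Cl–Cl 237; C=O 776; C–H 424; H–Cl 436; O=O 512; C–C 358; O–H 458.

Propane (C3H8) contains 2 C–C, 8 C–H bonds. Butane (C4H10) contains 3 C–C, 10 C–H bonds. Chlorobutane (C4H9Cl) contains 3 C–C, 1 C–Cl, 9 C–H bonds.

Reaction A:
  Bonds broken (reactants):
    C–C: 2 × 358 = 716
    C–H: 8 × 424 = 3392
    O=O: 5 × 512 = 2560
    Σ(broken) = 6668 kJ
  Bonds formed (products):
    C=O: 6 × 776 = 4656
    O–H: 8 × 458 = 3664
    Σ(formed) = 8320 kJ
  ΔH_A = 6668 − 8320 = −1652 kJ
Reaction B:
  Bonds broken (reactants):
    C–C: 3 × 358 = 1074
    C–H: 10 × 424 = 4240
    Cl–Cl: 1 × 237 = 237
    Σ(broken) = 5551 kJ
  Bonds formed (products):
    C–C: 3 × 358 = 1074
    C–Cl: 1 × 324 = 324
    C–H: 9 × 424 = 3816
    H–Cl: 1 × 436 = 436
    Σ(formed) = 5650 kJ
  ΔH_B = 5551 − 5650 = −99 kJ
ΔH_A − ΔH_B = −1553 kJ, so reaction A has the more negative ΔH; |ΔH_A − ΔH_B| = 1553 kJ.

Reaction A, by 1553 kJ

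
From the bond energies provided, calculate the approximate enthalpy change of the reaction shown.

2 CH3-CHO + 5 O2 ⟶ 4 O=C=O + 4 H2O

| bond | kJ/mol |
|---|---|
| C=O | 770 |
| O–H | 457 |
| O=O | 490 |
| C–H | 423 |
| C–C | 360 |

ΔH ≈ −1722 kJ

Bonds broken (reactants):
  C–C: 2 × 360 = 720
  C–H: 8 × 423 = 3384
  C=O: 2 × 770 = 1540
  O=O: 5 × 490 = 2450
  Σ(broken) = 8094 kJ
Bonds formed (products):
  C=O: 8 × 770 = 6160
  O–H: 8 × 457 = 3656
  Σ(formed) = 9816 kJ
ΔH = Σ(broken) − Σ(formed) = 8094 − 9816 = −1722 kJ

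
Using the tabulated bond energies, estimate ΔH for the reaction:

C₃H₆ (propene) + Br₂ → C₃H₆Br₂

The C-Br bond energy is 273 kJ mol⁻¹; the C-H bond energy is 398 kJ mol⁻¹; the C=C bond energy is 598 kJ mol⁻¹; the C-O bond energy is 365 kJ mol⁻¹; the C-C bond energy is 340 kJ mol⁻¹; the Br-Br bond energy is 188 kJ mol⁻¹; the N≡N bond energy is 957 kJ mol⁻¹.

Bonds broken (reactants):
  Br-Br: 1 × 188 = 188
  C-C: 1 × 340 = 340
  C-H: 6 × 398 = 2388
  C=C: 1 × 598 = 598
  Σ(broken) = 3514 kJ
Bonds formed (products):
  C-Br: 2 × 273 = 546
  C-C: 2 × 340 = 680
  C-H: 6 × 398 = 2388
  Σ(formed) = 3614 kJ
ΔH = Σ(broken) − Σ(formed) = 3514 − 3614 = −100 kJ

ΔH ≈ −100 kJ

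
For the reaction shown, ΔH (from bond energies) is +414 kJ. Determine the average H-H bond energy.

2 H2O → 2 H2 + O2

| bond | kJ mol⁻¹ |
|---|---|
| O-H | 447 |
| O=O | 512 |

D(H-H) ≈ 431 kJ/mol

Let D be the H-H bond energy.
Σ(broken) = 4×447 = 1788
Σ(formed) = 2×D + 1×512 = 512 + 2D
ΔH = Σ(broken) − Σ(formed) = (1788) − (512 + 2D) = +1276 − 2D
Setting this equal to +414 kJ gives 2D = 862, so D = 431 kJ/mol.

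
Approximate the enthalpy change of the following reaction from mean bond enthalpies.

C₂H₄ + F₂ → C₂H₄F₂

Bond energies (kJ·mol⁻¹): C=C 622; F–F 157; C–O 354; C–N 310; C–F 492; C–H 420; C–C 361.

ΔH ≈ −566 kJ

Bonds broken (reactants):
  C–H: 4 × 420 = 1680
  C=C: 1 × 622 = 622
  F–F: 1 × 157 = 157
  Σ(broken) = 2459 kJ
Bonds formed (products):
  C–C: 1 × 361 = 361
  C–F: 2 × 492 = 984
  C–H: 4 × 420 = 1680
  Σ(formed) = 3025 kJ
ΔH = Σ(broken) − Σ(formed) = 2459 − 3025 = −566 kJ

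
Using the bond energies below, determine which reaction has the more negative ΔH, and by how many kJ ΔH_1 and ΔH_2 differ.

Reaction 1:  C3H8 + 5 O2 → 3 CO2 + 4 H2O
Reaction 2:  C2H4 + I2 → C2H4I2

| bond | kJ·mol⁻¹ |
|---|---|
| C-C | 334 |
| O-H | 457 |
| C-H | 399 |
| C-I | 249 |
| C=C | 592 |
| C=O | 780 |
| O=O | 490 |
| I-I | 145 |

Reaction 1:
  Bonds broken (reactants):
    C-C: 2 × 334 = 668
    C-H: 8 × 399 = 3192
    O=O: 5 × 490 = 2450
    Σ(broken) = 6310 kJ
  Bonds formed (products):
    C=O: 6 × 780 = 4680
    O-H: 8 × 457 = 3656
    Σ(formed) = 8336 kJ
  ΔH_1 = 6310 − 8336 = −2026 kJ
Reaction 2:
  Bonds broken (reactants):
    C-H: 4 × 399 = 1596
    C=C: 1 × 592 = 592
    I-I: 1 × 145 = 145
    Σ(broken) = 2333 kJ
  Bonds formed (products):
    C-C: 1 × 334 = 334
    C-H: 4 × 399 = 1596
    C-I: 2 × 249 = 498
    Σ(formed) = 2428 kJ
  ΔH_2 = 2333 − 2428 = −95 kJ
ΔH_1 − ΔH_2 = −1931 kJ, so reaction 1 has the more negative ΔH; |ΔH_1 − ΔH_2| = 1931 kJ.

Reaction 1, by 1931 kJ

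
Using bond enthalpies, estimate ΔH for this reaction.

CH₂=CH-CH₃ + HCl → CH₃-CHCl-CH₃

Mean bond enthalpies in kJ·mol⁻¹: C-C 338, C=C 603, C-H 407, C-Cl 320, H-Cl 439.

Bonds broken (reactants):
  C-C: 1 × 338 = 338
  C-H: 6 × 407 = 2442
  C=C: 1 × 603 = 603
  H-Cl: 1 × 439 = 439
  Σ(broken) = 3822 kJ
Bonds formed (products):
  C-C: 2 × 338 = 676
  C-Cl: 1 × 320 = 320
  C-H: 7 × 407 = 2849
  Σ(formed) = 3845 kJ
ΔH = Σ(broken) − Σ(formed) = 3822 − 3845 = −23 kJ

ΔH ≈ −23 kJ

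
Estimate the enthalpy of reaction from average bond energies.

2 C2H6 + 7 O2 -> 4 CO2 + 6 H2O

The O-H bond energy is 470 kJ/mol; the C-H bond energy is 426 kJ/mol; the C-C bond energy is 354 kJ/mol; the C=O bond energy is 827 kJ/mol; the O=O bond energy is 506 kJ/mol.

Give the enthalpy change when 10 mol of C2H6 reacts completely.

ΔH = −14470 kJ

Bonds broken (reactants):
  C-C: 2 × 354 = 708
  C-H: 12 × 426 = 5112
  O=O: 7 × 506 = 3542
  Σ(broken) = 9362 kJ
Bonds formed (products):
  C=O: 8 × 827 = 6616
  O-H: 12 × 470 = 5640
  Σ(formed) = 12256 kJ
ΔH = Σ(broken) − Σ(formed) = 9362 − 12256 = −2894 kJ
For 5× the reaction as written: 5 × (−2894) = −14470 kJ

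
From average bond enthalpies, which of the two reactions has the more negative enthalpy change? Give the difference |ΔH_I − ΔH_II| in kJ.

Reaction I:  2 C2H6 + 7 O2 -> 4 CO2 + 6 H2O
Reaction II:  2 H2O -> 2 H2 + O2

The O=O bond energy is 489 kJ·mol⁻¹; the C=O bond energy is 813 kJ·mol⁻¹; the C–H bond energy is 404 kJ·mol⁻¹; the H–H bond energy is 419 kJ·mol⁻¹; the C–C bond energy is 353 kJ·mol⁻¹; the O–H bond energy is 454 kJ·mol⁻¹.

Reaction I, by 3464 kJ

Reaction I:
  Bonds broken (reactants):
    C–C: 2 × 353 = 706
    C–H: 12 × 404 = 4848
    O=O: 7 × 489 = 3423
    Σ(broken) = 8977 kJ
  Bonds formed (products):
    C=O: 8 × 813 = 6504
    O–H: 12 × 454 = 5448
    Σ(formed) = 11952 kJ
  ΔH_I = 8977 − 11952 = −2975 kJ
Reaction II:
  Bonds broken (reactants):
    O–H: 4 × 454 = 1816
    Σ(broken) = 1816 kJ
  Bonds formed (products):
    H–H: 2 × 419 = 838
    O=O: 1 × 489 = 489
    Σ(formed) = 1327 kJ
  ΔH_II = 1816 − 1327 = +489 kJ
ΔH_I − ΔH_II = −3464 kJ, so reaction I has the more negative ΔH; |ΔH_I − ΔH_II| = 3464 kJ.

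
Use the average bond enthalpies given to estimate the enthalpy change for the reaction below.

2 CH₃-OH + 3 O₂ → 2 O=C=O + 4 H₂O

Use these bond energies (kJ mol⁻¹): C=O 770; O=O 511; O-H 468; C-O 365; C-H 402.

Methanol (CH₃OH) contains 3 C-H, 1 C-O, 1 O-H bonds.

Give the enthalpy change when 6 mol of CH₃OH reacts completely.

Bonds broken (reactants):
  C-H: 6 × 402 = 2412
  C-O: 2 × 365 = 730
  O-H: 2 × 468 = 936
  O=O: 3 × 511 = 1533
  Σ(broken) = 5611 kJ
Bonds formed (products):
  C=O: 4 × 770 = 3080
  O-H: 8 × 468 = 3744
  Σ(formed) = 6824 kJ
ΔH = Σ(broken) − Σ(formed) = 5611 − 6824 = −1213 kJ
For 3× the reaction as written: 3 × (−1213) = −3639 kJ

ΔH = −3639 kJ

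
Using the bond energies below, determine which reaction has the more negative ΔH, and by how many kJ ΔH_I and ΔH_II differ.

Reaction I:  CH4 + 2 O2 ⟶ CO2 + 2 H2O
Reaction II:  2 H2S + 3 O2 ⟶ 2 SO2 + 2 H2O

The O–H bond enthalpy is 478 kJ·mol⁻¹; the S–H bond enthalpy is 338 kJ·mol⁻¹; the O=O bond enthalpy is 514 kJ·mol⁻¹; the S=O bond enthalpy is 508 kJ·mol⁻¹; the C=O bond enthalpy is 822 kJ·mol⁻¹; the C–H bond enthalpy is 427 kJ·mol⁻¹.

Reaction I:
  Bonds broken (reactants):
    C–H: 4 × 427 = 1708
    O=O: 2 × 514 = 1028
    Σ(broken) = 2736 kJ
  Bonds formed (products):
    C=O: 2 × 822 = 1644
    O–H: 4 × 478 = 1912
    Σ(formed) = 3556 kJ
  ΔH_I = 2736 − 3556 = −820 kJ
Reaction II:
  Bonds broken (reactants):
    O=O: 3 × 514 = 1542
    S–H: 4 × 338 = 1352
    Σ(broken) = 2894 kJ
  Bonds formed (products):
    O–H: 4 × 478 = 1912
    S=O: 4 × 508 = 2032
    Σ(formed) = 3944 kJ
  ΔH_II = 2894 − 3944 = −1050 kJ
ΔH_I − ΔH_II = +230 kJ, so reaction II has the more negative ΔH; |ΔH_I − ΔH_II| = 230 kJ.

Reaction II, by 230 kJ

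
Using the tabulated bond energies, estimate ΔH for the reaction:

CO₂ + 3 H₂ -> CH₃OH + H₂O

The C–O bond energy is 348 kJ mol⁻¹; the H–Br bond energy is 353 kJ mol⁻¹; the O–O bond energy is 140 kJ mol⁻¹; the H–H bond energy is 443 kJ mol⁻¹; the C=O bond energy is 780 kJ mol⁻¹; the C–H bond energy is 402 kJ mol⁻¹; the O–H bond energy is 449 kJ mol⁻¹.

ΔH ≈ −12 kJ

Bonds broken (reactants):
  C=O: 2 × 780 = 1560
  H–H: 3 × 443 = 1329
  Σ(broken) = 2889 kJ
Bonds formed (products):
  C–H: 3 × 402 = 1206
  C–O: 1 × 348 = 348
  O–H: 3 × 449 = 1347
  Σ(formed) = 2901 kJ
ΔH = Σ(broken) − Σ(formed) = 2889 − 2901 = −12 kJ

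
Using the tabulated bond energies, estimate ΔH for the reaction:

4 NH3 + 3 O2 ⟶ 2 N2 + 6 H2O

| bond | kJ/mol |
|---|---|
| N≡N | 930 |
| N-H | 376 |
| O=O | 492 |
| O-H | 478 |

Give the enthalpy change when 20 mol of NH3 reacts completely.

Bonds broken (reactants):
  N-H: 12 × 376 = 4512
  O=O: 3 × 492 = 1476
  Σ(broken) = 5988 kJ
Bonds formed (products):
  N≡N: 2 × 930 = 1860
  O-H: 12 × 478 = 5736
  Σ(formed) = 7596 kJ
ΔH = Σ(broken) − Σ(formed) = 5988 − 7596 = −1608 kJ
For 5× the reaction as written: 5 × (−1608) = −8040 kJ

ΔH = −8040 kJ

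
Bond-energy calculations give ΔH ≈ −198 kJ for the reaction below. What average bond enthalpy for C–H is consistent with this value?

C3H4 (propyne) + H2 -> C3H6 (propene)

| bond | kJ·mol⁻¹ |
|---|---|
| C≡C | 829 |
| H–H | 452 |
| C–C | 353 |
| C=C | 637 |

D(C–H) ≈ 421 kJ/mol

Let D be the C–H bond energy.
Σ(broken) = 1×829 + 1×353 + 4×D + 1×452 = 1634 + 4D
Σ(formed) = 1×353 + 6×D + 1×637 = 990 + 6D
ΔH = Σ(broken) − Σ(formed) = (1634 + 4D) − (990 + 6D) = +644 − 2D
Setting this equal to −198 kJ gives 2D = 842, so D = 421 kJ/mol.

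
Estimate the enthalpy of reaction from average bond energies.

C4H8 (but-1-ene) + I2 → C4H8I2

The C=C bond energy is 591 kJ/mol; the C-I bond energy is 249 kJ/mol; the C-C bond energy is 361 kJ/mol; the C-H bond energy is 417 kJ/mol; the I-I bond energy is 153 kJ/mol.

Bonds broken (reactants):
  C-C: 2 × 361 = 722
  C-H: 8 × 417 = 3336
  C=C: 1 × 591 = 591
  I-I: 1 × 153 = 153
  Σ(broken) = 4802 kJ
Bonds formed (products):
  C-C: 3 × 361 = 1083
  C-H: 8 × 417 = 3336
  C-I: 2 × 249 = 498
  Σ(formed) = 4917 kJ
ΔH = Σ(broken) − Σ(formed) = 4802 − 4917 = −115 kJ

ΔH ≈ −115 kJ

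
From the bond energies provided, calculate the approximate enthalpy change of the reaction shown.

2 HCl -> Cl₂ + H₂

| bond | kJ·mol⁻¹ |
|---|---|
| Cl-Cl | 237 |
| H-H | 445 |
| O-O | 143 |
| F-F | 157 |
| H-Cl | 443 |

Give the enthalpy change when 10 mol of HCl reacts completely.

Bonds broken (reactants):
  H-Cl: 2 × 443 = 886
  Σ(broken) = 886 kJ
Bonds formed (products):
  Cl-Cl: 1 × 237 = 237
  H-H: 1 × 445 = 445
  Σ(formed) = 682 kJ
ΔH = Σ(broken) − Σ(formed) = 886 − 682 = +204 kJ
For 5× the reaction as written: 5 × (+204) = +1020 kJ

ΔH = +1020 kJ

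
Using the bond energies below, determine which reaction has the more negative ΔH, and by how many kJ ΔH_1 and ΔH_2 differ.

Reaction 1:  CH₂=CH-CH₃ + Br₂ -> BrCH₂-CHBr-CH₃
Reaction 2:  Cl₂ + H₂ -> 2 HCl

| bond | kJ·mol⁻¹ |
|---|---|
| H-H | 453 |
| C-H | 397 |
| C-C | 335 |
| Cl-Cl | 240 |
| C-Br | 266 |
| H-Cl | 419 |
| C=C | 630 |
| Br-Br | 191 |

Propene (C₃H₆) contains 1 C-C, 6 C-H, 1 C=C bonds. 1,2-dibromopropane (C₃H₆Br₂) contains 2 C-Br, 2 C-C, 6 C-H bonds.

Reaction 2, by 99 kJ

Reaction 1:
  Bonds broken (reactants):
    Br-Br: 1 × 191 = 191
    C-C: 1 × 335 = 335
    C-H: 6 × 397 = 2382
    C=C: 1 × 630 = 630
    Σ(broken) = 3538 kJ
  Bonds formed (products):
    C-Br: 2 × 266 = 532
    C-C: 2 × 335 = 670
    C-H: 6 × 397 = 2382
    Σ(formed) = 3584 kJ
  ΔH_1 = 3538 − 3584 = −46 kJ
Reaction 2:
  Bonds broken (reactants):
    Cl-Cl: 1 × 240 = 240
    H-H: 1 × 453 = 453
    Σ(broken) = 693 kJ
  Bonds formed (products):
    H-Cl: 2 × 419 = 838
    Σ(formed) = 838 kJ
  ΔH_2 = 693 − 838 = −145 kJ
ΔH_1 − ΔH_2 = +99 kJ, so reaction 2 has the more negative ΔH; |ΔH_1 − ΔH_2| = 99 kJ.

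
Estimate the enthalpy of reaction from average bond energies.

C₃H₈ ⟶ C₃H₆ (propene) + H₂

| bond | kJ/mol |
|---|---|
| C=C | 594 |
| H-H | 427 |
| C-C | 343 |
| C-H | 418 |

ΔH ≈ +158 kJ

Bonds broken (reactants):
  C-C: 2 × 343 = 686
  C-H: 8 × 418 = 3344
  Σ(broken) = 4030 kJ
Bonds formed (products):
  C-C: 1 × 343 = 343
  C-H: 6 × 418 = 2508
  C=C: 1 × 594 = 594
  H-H: 1 × 427 = 427
  Σ(formed) = 3872 kJ
ΔH = Σ(broken) − Σ(formed) = 4030 − 3872 = +158 kJ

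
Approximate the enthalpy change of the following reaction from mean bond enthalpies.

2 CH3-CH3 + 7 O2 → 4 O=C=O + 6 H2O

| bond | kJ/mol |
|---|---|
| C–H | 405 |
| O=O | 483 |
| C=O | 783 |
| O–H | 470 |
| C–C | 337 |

Bonds broken (reactants):
  C–C: 2 × 337 = 674
  C–H: 12 × 405 = 4860
  O=O: 7 × 483 = 3381
  Σ(broken) = 8915 kJ
Bonds formed (products):
  C=O: 8 × 783 = 6264
  O–H: 12 × 470 = 5640
  Σ(formed) = 11904 kJ
ΔH = Σ(broken) − Σ(formed) = 8915 − 11904 = −2989 kJ

ΔH ≈ −2989 kJ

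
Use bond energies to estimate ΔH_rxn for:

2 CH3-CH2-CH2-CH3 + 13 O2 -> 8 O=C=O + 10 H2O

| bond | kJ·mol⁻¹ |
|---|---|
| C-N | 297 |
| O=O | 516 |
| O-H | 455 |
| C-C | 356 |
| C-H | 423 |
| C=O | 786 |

Bonds broken (reactants):
  C-C: 6 × 356 = 2136
  C-H: 20 × 423 = 8460
  O=O: 13 × 516 = 6708
  Σ(broken) = 17304 kJ
Bonds formed (products):
  C=O: 16 × 786 = 12576
  O-H: 20 × 455 = 9100
  Σ(formed) = 21676 kJ
ΔH = Σ(broken) − Σ(formed) = 17304 − 21676 = −4372 kJ

ΔH ≈ −4372 kJ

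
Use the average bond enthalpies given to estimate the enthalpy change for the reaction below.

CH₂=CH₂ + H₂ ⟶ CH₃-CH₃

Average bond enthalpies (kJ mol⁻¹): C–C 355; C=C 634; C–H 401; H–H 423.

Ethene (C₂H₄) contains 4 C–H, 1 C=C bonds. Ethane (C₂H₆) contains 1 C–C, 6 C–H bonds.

Bonds broken (reactants):
  C–H: 4 × 401 = 1604
  C=C: 1 × 634 = 634
  H–H: 1 × 423 = 423
  Σ(broken) = 2661 kJ
Bonds formed (products):
  C–C: 1 × 355 = 355
  C–H: 6 × 401 = 2406
  Σ(formed) = 2761 kJ
ΔH = Σ(broken) − Σ(formed) = 2661 − 2761 = −100 kJ

ΔH ≈ −100 kJ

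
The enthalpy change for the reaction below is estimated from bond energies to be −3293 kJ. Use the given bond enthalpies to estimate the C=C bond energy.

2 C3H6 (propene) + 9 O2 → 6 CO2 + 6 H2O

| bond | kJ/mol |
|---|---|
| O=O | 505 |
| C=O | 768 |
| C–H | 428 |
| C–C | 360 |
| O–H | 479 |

Let D be the C=C bond energy.
Σ(broken) = 2×360 + 12×428 + 2×D + 9×505 = 10401 + 2D
Σ(formed) = 12×768 + 12×479 = 14964
ΔH = Σ(broken) − Σ(formed) = (10401 + 2D) − (14964) = −4563 + 2D
Setting this equal to −3293 kJ gives 2D = 1270, so D = 635 kJ/mol.

D(C=C) ≈ 635 kJ/mol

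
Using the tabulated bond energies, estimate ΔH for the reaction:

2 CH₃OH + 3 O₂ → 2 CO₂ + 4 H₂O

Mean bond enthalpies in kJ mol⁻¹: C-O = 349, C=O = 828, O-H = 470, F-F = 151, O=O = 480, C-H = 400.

Bonds broken (reactants):
  C-H: 6 × 400 = 2400
  C-O: 2 × 349 = 698
  O-H: 2 × 470 = 940
  O=O: 3 × 480 = 1440
  Σ(broken) = 5478 kJ
Bonds formed (products):
  C=O: 4 × 828 = 3312
  O-H: 8 × 470 = 3760
  Σ(formed) = 7072 kJ
ΔH = Σ(broken) − Σ(formed) = 5478 − 7072 = −1594 kJ

ΔH ≈ −1594 kJ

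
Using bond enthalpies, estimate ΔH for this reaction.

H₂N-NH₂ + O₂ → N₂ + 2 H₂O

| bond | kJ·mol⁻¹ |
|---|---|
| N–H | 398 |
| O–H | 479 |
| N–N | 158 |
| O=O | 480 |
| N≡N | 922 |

Bonds broken (reactants):
  N–H: 4 × 398 = 1592
  N–N: 1 × 158 = 158
  O=O: 1 × 480 = 480
  Σ(broken) = 2230 kJ
Bonds formed (products):
  N≡N: 1 × 922 = 922
  O–H: 4 × 479 = 1916
  Σ(formed) = 2838 kJ
ΔH = Σ(broken) − Σ(formed) = 2230 − 2838 = −608 kJ

ΔH ≈ −608 kJ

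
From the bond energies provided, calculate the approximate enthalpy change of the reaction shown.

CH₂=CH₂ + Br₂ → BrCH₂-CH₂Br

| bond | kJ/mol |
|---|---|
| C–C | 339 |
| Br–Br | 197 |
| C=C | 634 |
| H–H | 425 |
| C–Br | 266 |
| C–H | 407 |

Bonds broken (reactants):
  Br–Br: 1 × 197 = 197
  C–H: 4 × 407 = 1628
  C=C: 1 × 634 = 634
  Σ(broken) = 2459 kJ
Bonds formed (products):
  C–Br: 2 × 266 = 532
  C–C: 1 × 339 = 339
  C–H: 4 × 407 = 1628
  Σ(formed) = 2499 kJ
ΔH = Σ(broken) − Σ(formed) = 2459 − 2499 = −40 kJ

ΔH ≈ −40 kJ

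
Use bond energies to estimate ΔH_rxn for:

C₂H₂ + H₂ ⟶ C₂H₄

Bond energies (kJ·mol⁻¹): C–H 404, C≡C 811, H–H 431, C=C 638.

Bonds broken (reactants):
  C≡C: 1 × 811 = 811
  C–H: 2 × 404 = 808
  H–H: 1 × 431 = 431
  Σ(broken) = 2050 kJ
Bonds formed (products):
  C–H: 4 × 404 = 1616
  C=C: 1 × 638 = 638
  Σ(formed) = 2254 kJ
ΔH = Σ(broken) − Σ(formed) = 2050 − 2254 = −204 kJ

ΔH ≈ −204 kJ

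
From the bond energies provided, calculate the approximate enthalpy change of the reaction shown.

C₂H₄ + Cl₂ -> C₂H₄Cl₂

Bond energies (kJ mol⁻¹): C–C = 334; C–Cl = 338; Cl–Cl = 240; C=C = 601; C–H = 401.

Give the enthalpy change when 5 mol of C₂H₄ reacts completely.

Bonds broken (reactants):
  C–H: 4 × 401 = 1604
  C=C: 1 × 601 = 601
  Cl–Cl: 1 × 240 = 240
  Σ(broken) = 2445 kJ
Bonds formed (products):
  C–C: 1 × 334 = 334
  C–Cl: 2 × 338 = 676
  C–H: 4 × 401 = 1604
  Σ(formed) = 2614 kJ
ΔH = Σ(broken) − Σ(formed) = 2445 − 2614 = −169 kJ
For 5× the reaction as written: 5 × (−169) = −845 kJ

ΔH = −845 kJ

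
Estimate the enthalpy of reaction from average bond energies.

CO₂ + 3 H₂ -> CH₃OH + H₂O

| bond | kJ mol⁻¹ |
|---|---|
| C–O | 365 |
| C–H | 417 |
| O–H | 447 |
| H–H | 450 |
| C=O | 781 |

Bonds broken (reactants):
  C=O: 2 × 781 = 1562
  H–H: 3 × 450 = 1350
  Σ(broken) = 2912 kJ
Bonds formed (products):
  C–H: 3 × 417 = 1251
  C–O: 1 × 365 = 365
  O–H: 3 × 447 = 1341
  Σ(formed) = 2957 kJ
ΔH = Σ(broken) − Σ(formed) = 2912 − 2957 = −45 kJ

ΔH ≈ −45 kJ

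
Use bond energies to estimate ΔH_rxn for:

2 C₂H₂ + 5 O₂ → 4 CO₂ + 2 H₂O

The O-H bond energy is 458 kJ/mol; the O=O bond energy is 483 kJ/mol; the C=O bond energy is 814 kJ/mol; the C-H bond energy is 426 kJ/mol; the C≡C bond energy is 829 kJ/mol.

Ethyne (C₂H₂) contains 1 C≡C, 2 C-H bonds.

ΔH ≈ −2567 kJ

Bonds broken (reactants):
  C≡C: 2 × 829 = 1658
  C-H: 4 × 426 = 1704
  O=O: 5 × 483 = 2415
  Σ(broken) = 5777 kJ
Bonds formed (products):
  C=O: 8 × 814 = 6512
  O-H: 4 × 458 = 1832
  Σ(formed) = 8344 kJ
ΔH = Σ(broken) − Σ(formed) = 5777 − 8344 = −2567 kJ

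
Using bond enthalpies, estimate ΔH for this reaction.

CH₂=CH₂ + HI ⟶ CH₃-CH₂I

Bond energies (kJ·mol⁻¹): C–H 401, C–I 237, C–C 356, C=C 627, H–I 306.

Bonds broken (reactants):
  C–H: 4 × 401 = 1604
  C=C: 1 × 627 = 627
  H–I: 1 × 306 = 306
  Σ(broken) = 2537 kJ
Bonds formed (products):
  C–C: 1 × 356 = 356
  C–H: 5 × 401 = 2005
  C–I: 1 × 237 = 237
  Σ(formed) = 2598 kJ
ΔH = Σ(broken) − Σ(formed) = 2537 − 2598 = −61 kJ

ΔH ≈ −61 kJ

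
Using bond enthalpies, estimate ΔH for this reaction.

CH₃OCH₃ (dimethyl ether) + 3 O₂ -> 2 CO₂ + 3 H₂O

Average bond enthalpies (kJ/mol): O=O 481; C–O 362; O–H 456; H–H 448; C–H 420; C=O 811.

Bonds broken (reactants):
  C–H: 6 × 420 = 2520
  C–O: 2 × 362 = 724
  O=O: 3 × 481 = 1443
  Σ(broken) = 4687 kJ
Bonds formed (products):
  C=O: 4 × 811 = 3244
  O–H: 6 × 456 = 2736
  Σ(formed) = 5980 kJ
ΔH = Σ(broken) − Σ(formed) = 4687 − 5980 = −1293 kJ

ΔH ≈ −1293 kJ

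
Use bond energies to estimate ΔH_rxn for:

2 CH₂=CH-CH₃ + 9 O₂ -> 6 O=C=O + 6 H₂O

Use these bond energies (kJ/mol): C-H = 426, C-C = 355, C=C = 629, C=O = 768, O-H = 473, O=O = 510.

ΔH ≈ −3222 kJ

Bonds broken (reactants):
  C-C: 2 × 355 = 710
  C-H: 12 × 426 = 5112
  C=C: 2 × 629 = 1258
  O=O: 9 × 510 = 4590
  Σ(broken) = 11670 kJ
Bonds formed (products):
  C=O: 12 × 768 = 9216
  O-H: 12 × 473 = 5676
  Σ(formed) = 14892 kJ
ΔH = Σ(broken) − Σ(formed) = 11670 − 14892 = −3222 kJ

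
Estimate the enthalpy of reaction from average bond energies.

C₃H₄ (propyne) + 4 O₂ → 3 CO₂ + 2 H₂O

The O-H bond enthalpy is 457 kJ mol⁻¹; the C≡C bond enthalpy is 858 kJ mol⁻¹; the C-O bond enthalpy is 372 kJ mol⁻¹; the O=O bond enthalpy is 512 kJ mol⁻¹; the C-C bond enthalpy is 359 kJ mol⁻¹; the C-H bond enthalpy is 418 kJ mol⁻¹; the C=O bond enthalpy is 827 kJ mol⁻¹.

Bonds broken (reactants):
  C≡C: 1 × 858 = 858
  C-C: 1 × 359 = 359
  C-H: 4 × 418 = 1672
  O=O: 4 × 512 = 2048
  Σ(broken) = 4937 kJ
Bonds formed (products):
  C=O: 6 × 827 = 4962
  O-H: 4 × 457 = 1828
  Σ(formed) = 6790 kJ
ΔH = Σ(broken) − Σ(formed) = 4937 − 6790 = −1853 kJ

ΔH ≈ −1853 kJ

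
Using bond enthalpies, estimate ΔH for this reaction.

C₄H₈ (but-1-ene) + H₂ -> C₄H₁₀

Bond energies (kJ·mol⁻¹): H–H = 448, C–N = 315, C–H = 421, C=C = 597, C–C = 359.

Bonds broken (reactants):
  C–C: 2 × 359 = 718
  C–H: 8 × 421 = 3368
  C=C: 1 × 597 = 597
  H–H: 1 × 448 = 448
  Σ(broken) = 5131 kJ
Bonds formed (products):
  C–C: 3 × 359 = 1077
  C–H: 10 × 421 = 4210
  Σ(formed) = 5287 kJ
ΔH = Σ(broken) − Σ(formed) = 5131 − 5287 = −156 kJ

ΔH ≈ −156 kJ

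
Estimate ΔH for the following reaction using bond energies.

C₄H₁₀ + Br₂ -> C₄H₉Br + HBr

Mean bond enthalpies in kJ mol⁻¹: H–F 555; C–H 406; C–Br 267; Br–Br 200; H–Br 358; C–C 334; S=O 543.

ΔH ≈ −19 kJ

Bonds broken (reactants):
  Br–Br: 1 × 200 = 200
  C–C: 3 × 334 = 1002
  C–H: 10 × 406 = 4060
  Σ(broken) = 5262 kJ
Bonds formed (products):
  C–Br: 1 × 267 = 267
  C–C: 3 × 334 = 1002
  C–H: 9 × 406 = 3654
  H–Br: 1 × 358 = 358
  Σ(formed) = 5281 kJ
ΔH = Σ(broken) − Σ(formed) = 5262 − 5281 = −19 kJ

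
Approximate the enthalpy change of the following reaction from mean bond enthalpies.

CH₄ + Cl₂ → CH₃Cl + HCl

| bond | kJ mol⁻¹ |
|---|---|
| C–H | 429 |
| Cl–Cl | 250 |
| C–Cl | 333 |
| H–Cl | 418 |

Bonds broken (reactants):
  C–H: 4 × 429 = 1716
  Cl–Cl: 1 × 250 = 250
  Σ(broken) = 1966 kJ
Bonds formed (products):
  C–Cl: 1 × 333 = 333
  C–H: 3 × 429 = 1287
  H–Cl: 1 × 418 = 418
  Σ(formed) = 2038 kJ
ΔH = Σ(broken) − Σ(formed) = 1966 − 2038 = −72 kJ

ΔH ≈ −72 kJ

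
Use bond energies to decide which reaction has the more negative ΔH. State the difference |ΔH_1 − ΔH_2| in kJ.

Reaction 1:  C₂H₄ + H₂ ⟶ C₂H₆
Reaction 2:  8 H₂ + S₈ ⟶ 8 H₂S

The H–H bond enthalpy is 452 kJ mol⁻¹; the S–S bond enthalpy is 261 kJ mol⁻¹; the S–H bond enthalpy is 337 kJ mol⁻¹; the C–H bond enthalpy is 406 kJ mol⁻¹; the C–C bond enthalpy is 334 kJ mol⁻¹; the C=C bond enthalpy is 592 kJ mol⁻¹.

Reaction 1:
  Bonds broken (reactants):
    C–H: 4 × 406 = 1624
    C=C: 1 × 592 = 592
    H–H: 1 × 452 = 452
    Σ(broken) = 2668 kJ
  Bonds formed (products):
    C–C: 1 × 334 = 334
    C–H: 6 × 406 = 2436
    Σ(formed) = 2770 kJ
  ΔH_1 = 2668 − 2770 = −102 kJ
Reaction 2:
  Bonds broken (reactants):
    H–H: 8 × 452 = 3616
    S–S: 8 × 261 = 2088
    Σ(broken) = 5704 kJ
  Bonds formed (products):
    S–H: 16 × 337 = 5392
    Σ(formed) = 5392 kJ
  ΔH_2 = 5704 − 5392 = +312 kJ
ΔH_1 − ΔH_2 = −414 kJ, so reaction 1 has the more negative ΔH; |ΔH_1 − ΔH_2| = 414 kJ.

Reaction 1, by 414 kJ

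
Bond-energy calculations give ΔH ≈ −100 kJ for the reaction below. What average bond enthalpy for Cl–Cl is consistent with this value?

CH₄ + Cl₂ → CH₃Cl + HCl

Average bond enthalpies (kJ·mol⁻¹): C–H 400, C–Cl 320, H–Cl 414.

Let D be the Cl–Cl bond energy.
Σ(broken) = 4×400 + 1×D = 1600 + D
Σ(formed) = 1×320 + 3×400 + 1×414 = 1934
ΔH = Σ(broken) − Σ(formed) = (1600 + D) − (1934) = −334 + D
Setting this equal to −100 kJ gives D = 234 kJ/mol.

D(Cl–Cl) ≈ 234 kJ/mol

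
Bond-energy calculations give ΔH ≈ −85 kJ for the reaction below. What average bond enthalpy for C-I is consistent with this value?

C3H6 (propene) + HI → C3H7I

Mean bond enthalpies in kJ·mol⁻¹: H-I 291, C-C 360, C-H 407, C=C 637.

Let D be the C-I bond energy.
Σ(broken) = 1×360 + 6×407 + 1×637 + 1×291 = 3730
Σ(formed) = 2×360 + 7×407 + 1×D = 3569 + D
ΔH = Σ(broken) − Σ(formed) = (3730) − (3569 + D) = +161 − D
Setting this equal to −85 kJ gives D = 246 kJ/mol.

D(C-I) ≈ 246 kJ/mol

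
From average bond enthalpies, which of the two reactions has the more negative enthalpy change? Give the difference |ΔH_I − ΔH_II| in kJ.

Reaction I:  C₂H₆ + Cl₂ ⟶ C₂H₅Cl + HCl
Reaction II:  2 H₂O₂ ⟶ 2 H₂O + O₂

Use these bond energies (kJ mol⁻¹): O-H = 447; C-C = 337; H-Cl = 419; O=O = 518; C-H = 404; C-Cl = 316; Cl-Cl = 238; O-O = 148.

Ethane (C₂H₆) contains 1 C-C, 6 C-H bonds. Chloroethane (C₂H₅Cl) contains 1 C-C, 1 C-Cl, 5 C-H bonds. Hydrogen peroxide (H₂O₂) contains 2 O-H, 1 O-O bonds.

Reaction I:
  Bonds broken (reactants):
    C-C: 1 × 337 = 337
    C-H: 6 × 404 = 2424
    Cl-Cl: 1 × 238 = 238
    Σ(broken) = 2999 kJ
  Bonds formed (products):
    C-C: 1 × 337 = 337
    C-Cl: 1 × 316 = 316
    C-H: 5 × 404 = 2020
    H-Cl: 1 × 419 = 419
    Σ(formed) = 3092 kJ
  ΔH_I = 2999 − 3092 = −93 kJ
Reaction II:
  Bonds broken (reactants):
    O-H: 4 × 447 = 1788
    O-O: 2 × 148 = 296
    Σ(broken) = 2084 kJ
  Bonds formed (products):
    O-H: 4 × 447 = 1788
    O=O: 1 × 518 = 518
    Σ(formed) = 2306 kJ
  ΔH_II = 2084 − 2306 = −222 kJ
ΔH_I − ΔH_II = +129 kJ, so reaction II has the more negative ΔH; |ΔH_I − ΔH_II| = 129 kJ.

Reaction II, by 129 kJ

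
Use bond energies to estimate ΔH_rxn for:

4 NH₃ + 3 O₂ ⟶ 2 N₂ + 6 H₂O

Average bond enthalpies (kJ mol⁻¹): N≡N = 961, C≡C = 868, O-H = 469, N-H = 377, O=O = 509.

Bonds broken (reactants):
  N-H: 12 × 377 = 4524
  O=O: 3 × 509 = 1527
  Σ(broken) = 6051 kJ
Bonds formed (products):
  N≡N: 2 × 961 = 1922
  O-H: 12 × 469 = 5628
  Σ(formed) = 7550 kJ
ΔH = Σ(broken) − Σ(formed) = 6051 − 7550 = −1499 kJ

ΔH ≈ −1499 kJ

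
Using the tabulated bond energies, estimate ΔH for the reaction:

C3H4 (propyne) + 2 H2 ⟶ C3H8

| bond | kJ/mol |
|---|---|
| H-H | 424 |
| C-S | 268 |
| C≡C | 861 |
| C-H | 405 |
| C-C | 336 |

Bonds broken (reactants):
  C≡C: 1 × 861 = 861
  C-C: 1 × 336 = 336
  C-H: 4 × 405 = 1620
  H-H: 2 × 424 = 848
  Σ(broken) = 3665 kJ
Bonds formed (products):
  C-C: 2 × 336 = 672
  C-H: 8 × 405 = 3240
  Σ(formed) = 3912 kJ
ΔH = Σ(broken) − Σ(formed) = 3665 − 3912 = −247 kJ

ΔH ≈ −247 kJ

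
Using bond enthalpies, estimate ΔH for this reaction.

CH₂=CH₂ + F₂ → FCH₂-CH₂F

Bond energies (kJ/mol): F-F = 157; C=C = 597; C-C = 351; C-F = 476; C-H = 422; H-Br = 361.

ΔH ≈ −549 kJ

Bonds broken (reactants):
  C-H: 4 × 422 = 1688
  C=C: 1 × 597 = 597
  F-F: 1 × 157 = 157
  Σ(broken) = 2442 kJ
Bonds formed (products):
  C-C: 1 × 351 = 351
  C-F: 2 × 476 = 952
  C-H: 4 × 422 = 1688
  Σ(formed) = 2991 kJ
ΔH = Σ(broken) − Σ(formed) = 2442 − 2991 = −549 kJ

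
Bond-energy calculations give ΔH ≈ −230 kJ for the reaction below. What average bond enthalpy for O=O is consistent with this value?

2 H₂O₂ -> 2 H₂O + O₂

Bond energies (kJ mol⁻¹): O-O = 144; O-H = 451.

D(O=O) ≈ 518 kJ/mol

Let D be the O=O bond energy.
Σ(broken) = 4×451 + 2×144 = 2092
Σ(formed) = 4×451 + 1×D = 1804 + D
ΔH = Σ(broken) − Σ(formed) = (2092) − (1804 + D) = +288 − D
Setting this equal to −230 kJ gives D = 518 kJ/mol.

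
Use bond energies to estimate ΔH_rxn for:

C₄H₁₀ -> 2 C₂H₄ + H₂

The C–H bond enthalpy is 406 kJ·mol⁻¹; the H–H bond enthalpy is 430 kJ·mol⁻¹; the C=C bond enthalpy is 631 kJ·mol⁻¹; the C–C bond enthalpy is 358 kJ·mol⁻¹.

ΔH ≈ +194 kJ

Bonds broken (reactants):
  C–C: 3 × 358 = 1074
  C–H: 10 × 406 = 4060
  Σ(broken) = 5134 kJ
Bonds formed (products):
  C–H: 8 × 406 = 3248
  C=C: 2 × 631 = 1262
  H–H: 1 × 430 = 430
  Σ(formed) = 4940 kJ
ΔH = Σ(broken) − Σ(formed) = 5134 − 4940 = +194 kJ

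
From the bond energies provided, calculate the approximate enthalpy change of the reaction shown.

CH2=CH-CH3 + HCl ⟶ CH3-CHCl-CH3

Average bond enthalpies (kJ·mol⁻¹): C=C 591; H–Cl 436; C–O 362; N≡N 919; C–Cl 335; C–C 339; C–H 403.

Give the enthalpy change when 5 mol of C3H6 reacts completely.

Bonds broken (reactants):
  C–C: 1 × 339 = 339
  C–H: 6 × 403 = 2418
  C=C: 1 × 591 = 591
  H–Cl: 1 × 436 = 436
  Σ(broken) = 3784 kJ
Bonds formed (products):
  C–C: 2 × 339 = 678
  C–Cl: 1 × 335 = 335
  C–H: 7 × 403 = 2821
  Σ(formed) = 3834 kJ
ΔH = Σ(broken) − Σ(formed) = 3784 − 3834 = −50 kJ
For 5× the reaction as written: 5 × (−50) = −250 kJ

ΔH = −250 kJ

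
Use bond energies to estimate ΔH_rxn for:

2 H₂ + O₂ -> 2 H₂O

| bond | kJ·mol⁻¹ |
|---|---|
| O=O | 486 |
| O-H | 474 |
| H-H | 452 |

ΔH ≈ −506 kJ

Bonds broken (reactants):
  H-H: 2 × 452 = 904
  O=O: 1 × 486 = 486
  Σ(broken) = 1390 kJ
Bonds formed (products):
  O-H: 4 × 474 = 1896
  Σ(formed) = 1896 kJ
ΔH = Σ(broken) − Σ(formed) = 1390 − 1896 = −506 kJ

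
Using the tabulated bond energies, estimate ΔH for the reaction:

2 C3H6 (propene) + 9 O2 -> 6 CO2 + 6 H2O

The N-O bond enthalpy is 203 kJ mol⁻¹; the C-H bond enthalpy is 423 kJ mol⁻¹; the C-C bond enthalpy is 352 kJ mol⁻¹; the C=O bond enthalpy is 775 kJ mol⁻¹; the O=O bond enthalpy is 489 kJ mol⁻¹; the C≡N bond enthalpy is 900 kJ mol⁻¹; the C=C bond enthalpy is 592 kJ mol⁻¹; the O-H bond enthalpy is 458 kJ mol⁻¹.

Bonds broken (reactants):
  C-C: 2 × 352 = 704
  C-H: 12 × 423 = 5076
  C=C: 2 × 592 = 1184
  O=O: 9 × 489 = 4401
  Σ(broken) = 11365 kJ
Bonds formed (products):
  C=O: 12 × 775 = 9300
  O-H: 12 × 458 = 5496
  Σ(formed) = 14796 kJ
ΔH = Σ(broken) − Σ(formed) = 11365 − 14796 = −3431 kJ

ΔH ≈ −3431 kJ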